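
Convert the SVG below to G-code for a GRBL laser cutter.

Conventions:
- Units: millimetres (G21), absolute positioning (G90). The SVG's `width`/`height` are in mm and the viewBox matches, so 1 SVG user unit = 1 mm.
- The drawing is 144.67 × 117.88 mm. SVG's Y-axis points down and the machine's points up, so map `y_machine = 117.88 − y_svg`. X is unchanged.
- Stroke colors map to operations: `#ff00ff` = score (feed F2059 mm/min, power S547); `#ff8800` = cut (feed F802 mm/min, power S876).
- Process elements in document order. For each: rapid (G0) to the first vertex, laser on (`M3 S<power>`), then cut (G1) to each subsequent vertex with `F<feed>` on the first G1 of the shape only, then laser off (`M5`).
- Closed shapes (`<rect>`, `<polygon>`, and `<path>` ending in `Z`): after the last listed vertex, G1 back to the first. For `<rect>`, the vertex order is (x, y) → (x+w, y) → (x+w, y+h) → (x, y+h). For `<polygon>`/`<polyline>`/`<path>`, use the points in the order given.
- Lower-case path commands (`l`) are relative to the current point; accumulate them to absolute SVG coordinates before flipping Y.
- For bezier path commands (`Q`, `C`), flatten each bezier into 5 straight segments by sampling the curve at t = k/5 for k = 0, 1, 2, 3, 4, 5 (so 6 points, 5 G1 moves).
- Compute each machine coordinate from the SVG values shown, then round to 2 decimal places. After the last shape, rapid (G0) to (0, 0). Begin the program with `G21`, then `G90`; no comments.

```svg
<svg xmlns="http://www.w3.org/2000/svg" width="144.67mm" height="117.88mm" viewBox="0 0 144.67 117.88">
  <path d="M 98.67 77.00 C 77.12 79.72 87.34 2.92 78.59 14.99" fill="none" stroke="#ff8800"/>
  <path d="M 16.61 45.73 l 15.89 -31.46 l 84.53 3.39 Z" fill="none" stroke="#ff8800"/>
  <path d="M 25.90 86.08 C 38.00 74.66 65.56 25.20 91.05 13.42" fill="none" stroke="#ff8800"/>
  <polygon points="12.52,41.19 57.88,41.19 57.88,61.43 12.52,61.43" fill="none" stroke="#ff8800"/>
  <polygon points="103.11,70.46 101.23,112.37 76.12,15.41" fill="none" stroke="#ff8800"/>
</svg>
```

1 u = 1 mm; y_m = 117.88 − y.

[1] `<path>` cubic bezier, #ff8800→cut S876 F802: (98.67,40.88) → (89.15,47.44) → (84.81,65.01) → (83.23,85.49) → (81.97,100.81) → (78.59,102.89)

[2] `<path>` closed polygon, #ff8800→cut S876 F802: (16.61,72.15) → (32.50,103.61) → (117.03,100.22) → (16.61,72.15) (closed)

[3] `<path>` cubic bezier, #ff8800→cut S876 F802: (25.90,31.80) → (34.87,42.61) → (46.72,58.92) → (60.59,77.08) → (75.65,93.48) → (91.05,104.46)

[4] `<polygon>` rectangle, #ff8800→cut S876 F802: (12.52,76.69) → (57.88,76.69) → (57.88,56.45) → (12.52,56.45) → (12.52,76.69) (closed)

[5] `<polygon>` closed polygon, #ff8800→cut S876 F802: (103.11,47.42) → (101.23,5.51) → (76.12,102.47) → (103.11,47.42) (closed)

G21
G90
G0 X98.67 Y40.88
M3 S876
G1 X89.15 Y47.44 F802
G1 X84.81 Y65.01
G1 X83.23 Y85.49
G1 X81.97 Y100.81
G1 X78.59 Y102.89
M5
G0 X16.61 Y72.15
M3 S876
G1 X32.50 Y103.61 F802
G1 X117.03 Y100.22
G1 X16.61 Y72.15
M5
G0 X25.90 Y31.80
M3 S876
G1 X34.87 Y42.61 F802
G1 X46.72 Y58.92
G1 X60.59 Y77.08
G1 X75.65 Y93.48
G1 X91.05 Y104.46
M5
G0 X12.52 Y76.69
M3 S876
G1 X57.88 Y76.69 F802
G1 X57.88 Y56.45
G1 X12.52 Y56.45
G1 X12.52 Y76.69
M5
G0 X103.11 Y47.42
M3 S876
G1 X101.23 Y5.51 F802
G1 X76.12 Y102.47
G1 X103.11 Y47.42
M5
G0 X0.00 Y0.00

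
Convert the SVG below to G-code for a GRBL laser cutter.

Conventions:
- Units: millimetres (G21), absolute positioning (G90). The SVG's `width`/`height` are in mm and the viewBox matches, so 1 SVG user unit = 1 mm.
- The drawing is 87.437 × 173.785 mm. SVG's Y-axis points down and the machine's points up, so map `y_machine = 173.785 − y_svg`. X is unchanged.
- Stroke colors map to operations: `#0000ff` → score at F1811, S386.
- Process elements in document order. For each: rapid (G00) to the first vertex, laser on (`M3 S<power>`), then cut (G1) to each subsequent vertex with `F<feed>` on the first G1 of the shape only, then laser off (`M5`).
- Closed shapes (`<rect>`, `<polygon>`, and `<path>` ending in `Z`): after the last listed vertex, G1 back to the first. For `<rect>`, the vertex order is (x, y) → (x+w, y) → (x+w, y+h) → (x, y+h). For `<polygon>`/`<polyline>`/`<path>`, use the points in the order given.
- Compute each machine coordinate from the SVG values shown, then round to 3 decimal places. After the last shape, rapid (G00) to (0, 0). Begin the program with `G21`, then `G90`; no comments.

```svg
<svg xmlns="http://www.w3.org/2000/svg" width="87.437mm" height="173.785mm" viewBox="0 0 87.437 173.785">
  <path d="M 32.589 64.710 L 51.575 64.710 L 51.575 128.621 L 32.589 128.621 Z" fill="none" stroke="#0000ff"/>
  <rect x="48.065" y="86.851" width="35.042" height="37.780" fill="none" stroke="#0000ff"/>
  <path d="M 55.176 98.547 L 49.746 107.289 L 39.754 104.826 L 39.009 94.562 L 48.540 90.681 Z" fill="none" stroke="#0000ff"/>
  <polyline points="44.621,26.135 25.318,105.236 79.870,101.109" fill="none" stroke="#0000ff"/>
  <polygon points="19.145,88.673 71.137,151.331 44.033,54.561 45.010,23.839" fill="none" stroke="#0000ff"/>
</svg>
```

viewBox `0 0 87.437 173.785` with mm width/height → 1 unit = 1 mm. Flip: y_m = 173.785 − y_svg.

**Shape 1** — `<path>` rectangle, stroke `#0000ff` → score (S386, F1811). Machine vertices: (32.589,109.075) → (51.575,109.075) → (51.575,45.164) → (32.589,45.164) → (32.589,109.075). Closed: final G1 returns to the first vertex.

**Shape 2** — `<rect>` rectangle, stroke `#0000ff` → score (S386, F1811). Machine vertices: (48.065,86.934) → (83.107,86.934) → (83.107,49.154) → (48.065,49.154) → (48.065,86.934). Closed: final G1 returns to the first vertex.

**Shape 3** — `<path>` regular polygon, stroke `#0000ff` → score (S386, F1811). Machine vertices: (55.176,75.238) → (49.746,66.496) → (39.754,68.959) → (39.009,79.223) → (48.540,83.104) → (55.176,75.238). Closed: final G1 returns to the first vertex.

**Shape 4** — `<polyline>` open polyline, stroke `#0000ff` → score (S386, F1811). Machine vertices: (44.621,147.650) → (25.318,68.549) → (79.870,72.676). Open path.

**Shape 5** — `<polygon>` closed polygon, stroke `#0000ff` → score (S386, F1811). Machine vertices: (19.145,85.112) → (71.137,22.454) → (44.033,119.224) → (45.010,149.946) → (19.145,85.112). Closed: final G1 returns to the first vertex.

G21
G90
G00 X32.589 Y109.075
M3 S386
G1 X51.575 Y109.075 F1811
G1 X51.575 Y45.164
G1 X32.589 Y45.164
G1 X32.589 Y109.075
M5
G00 X48.065 Y86.934
M3 S386
G1 X83.107 Y86.934 F1811
G1 X83.107 Y49.154
G1 X48.065 Y49.154
G1 X48.065 Y86.934
M5
G00 X55.176 Y75.238
M3 S386
G1 X49.746 Y66.496 F1811
G1 X39.754 Y68.959
G1 X39.009 Y79.223
G1 X48.540 Y83.104
G1 X55.176 Y75.238
M5
G00 X44.621 Y147.650
M3 S386
G1 X25.318 Y68.549 F1811
G1 X79.870 Y72.676
M5
G00 X19.145 Y85.112
M3 S386
G1 X71.137 Y22.454 F1811
G1 X44.033 Y119.224
G1 X45.010 Y149.946
G1 X19.145 Y85.112
M5
G00 X0.000 Y0.000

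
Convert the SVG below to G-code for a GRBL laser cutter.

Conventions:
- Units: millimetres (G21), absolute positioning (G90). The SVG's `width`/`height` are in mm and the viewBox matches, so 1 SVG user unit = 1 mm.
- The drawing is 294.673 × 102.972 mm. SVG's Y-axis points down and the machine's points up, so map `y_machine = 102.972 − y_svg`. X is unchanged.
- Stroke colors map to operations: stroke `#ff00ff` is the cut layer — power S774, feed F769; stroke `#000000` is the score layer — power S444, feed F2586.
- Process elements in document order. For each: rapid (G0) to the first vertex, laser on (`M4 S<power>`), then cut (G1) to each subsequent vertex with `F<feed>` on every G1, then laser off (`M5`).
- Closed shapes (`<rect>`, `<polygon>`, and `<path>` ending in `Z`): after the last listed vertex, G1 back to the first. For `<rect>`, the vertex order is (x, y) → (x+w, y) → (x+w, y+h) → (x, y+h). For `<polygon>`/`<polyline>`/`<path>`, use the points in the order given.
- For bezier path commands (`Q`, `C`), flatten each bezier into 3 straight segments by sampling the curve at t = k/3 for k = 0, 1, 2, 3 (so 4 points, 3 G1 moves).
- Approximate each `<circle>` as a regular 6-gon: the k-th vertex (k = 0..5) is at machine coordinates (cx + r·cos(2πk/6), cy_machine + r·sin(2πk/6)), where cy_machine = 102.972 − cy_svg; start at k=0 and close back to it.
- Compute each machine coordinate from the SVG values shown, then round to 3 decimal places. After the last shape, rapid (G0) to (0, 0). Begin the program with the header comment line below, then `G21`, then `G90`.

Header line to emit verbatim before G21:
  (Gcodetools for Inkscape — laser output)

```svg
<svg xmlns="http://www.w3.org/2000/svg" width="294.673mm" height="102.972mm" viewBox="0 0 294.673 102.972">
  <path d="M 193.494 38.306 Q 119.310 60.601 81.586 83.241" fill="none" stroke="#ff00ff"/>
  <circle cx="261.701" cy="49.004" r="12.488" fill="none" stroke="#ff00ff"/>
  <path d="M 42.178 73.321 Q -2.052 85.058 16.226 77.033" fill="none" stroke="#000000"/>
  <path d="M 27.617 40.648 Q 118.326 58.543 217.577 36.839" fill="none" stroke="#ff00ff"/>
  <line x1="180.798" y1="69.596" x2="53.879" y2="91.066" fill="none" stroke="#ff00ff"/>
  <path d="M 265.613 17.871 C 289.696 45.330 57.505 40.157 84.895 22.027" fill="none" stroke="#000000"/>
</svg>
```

Since the viewBox matches the mm dimensions, user units are millimetres directly. The only transform is the Y-flip y_m = 102.972 − y_svg.

Shape 1 is a quadratic bezier drawn with `<path>`. Its stroke #ff00ff means cut at S774, F769. After flipping Y the toolpath is (193.494,64.666) → (148.089,49.764) → (110.786,34.786) → (81.586,19.731).

Shape 2 is a circle drawn with `<circle>`. Its stroke #ff00ff means cut at S774, F769. After flipping Y the toolpath is (274.189,53.968) → (267.945,64.783) → (255.457,64.783) → (249.213,53.968) → (255.457,43.153) → (267.945,43.153) → (274.189,53.968), returning to the start.

Shape 3 is a quadratic bezier drawn with `<path>`. Its stroke #000000 means score at S444, F2586. After flipping Y the toolpath is (42.178,29.651) → (19.637,24.022) → (10.986,22.785) → (16.226,25.939).

Shape 4 is a quadratic bezier drawn with `<path>`. Its stroke #ff00ff means cut at S774, F769. After flipping Y the toolpath is (27.617,62.324) → (89.039,54.794) → (152.359,56.064) → (217.577,66.133).

Shape 5 is a line segment drawn with `<line>`. Its stroke #ff00ff means cut at S774, F769. After flipping Y the toolpath is (180.798,33.376) → (53.879,11.906).

Shape 6 is a cubic bezier drawn with `<path>`. Its stroke #000000 means score at S444, F2586. After flipping Y the toolpath is (265.613,85.101) → (223.377,67.791) → (124.926,67.863) → (84.895,80.945).

(Gcodetools for Inkscape — laser output)
G21
G90
G0 X193.494 Y64.666
M4 S774
G1 X148.089 Y49.764 F769
G1 X110.786 Y34.786 F769
G1 X81.586 Y19.731 F769
M5
G0 X274.189 Y53.968
M4 S774
G1 X267.945 Y64.783 F769
G1 X255.457 Y64.783 F769
G1 X249.213 Y53.968 F769
G1 X255.457 Y43.153 F769
G1 X267.945 Y43.153 F769
G1 X274.189 Y53.968 F769
M5
G0 X42.178 Y29.651
M4 S444
G1 X19.637 Y24.022 F2586
G1 X10.986 Y22.785 F2586
G1 X16.226 Y25.939 F2586
M5
G0 X27.617 Y62.324
M4 S774
G1 X89.039 Y54.794 F769
G1 X152.359 Y56.064 F769
G1 X217.577 Y66.133 F769
M5
G0 X180.798 Y33.376
M4 S774
G1 X53.879 Y11.906 F769
M5
G0 X265.613 Y85.101
M4 S444
G1 X223.377 Y67.791 F2586
G1 X124.926 Y67.863 F2586
G1 X84.895 Y80.945 F2586
M5
G0 X0.000 Y0.000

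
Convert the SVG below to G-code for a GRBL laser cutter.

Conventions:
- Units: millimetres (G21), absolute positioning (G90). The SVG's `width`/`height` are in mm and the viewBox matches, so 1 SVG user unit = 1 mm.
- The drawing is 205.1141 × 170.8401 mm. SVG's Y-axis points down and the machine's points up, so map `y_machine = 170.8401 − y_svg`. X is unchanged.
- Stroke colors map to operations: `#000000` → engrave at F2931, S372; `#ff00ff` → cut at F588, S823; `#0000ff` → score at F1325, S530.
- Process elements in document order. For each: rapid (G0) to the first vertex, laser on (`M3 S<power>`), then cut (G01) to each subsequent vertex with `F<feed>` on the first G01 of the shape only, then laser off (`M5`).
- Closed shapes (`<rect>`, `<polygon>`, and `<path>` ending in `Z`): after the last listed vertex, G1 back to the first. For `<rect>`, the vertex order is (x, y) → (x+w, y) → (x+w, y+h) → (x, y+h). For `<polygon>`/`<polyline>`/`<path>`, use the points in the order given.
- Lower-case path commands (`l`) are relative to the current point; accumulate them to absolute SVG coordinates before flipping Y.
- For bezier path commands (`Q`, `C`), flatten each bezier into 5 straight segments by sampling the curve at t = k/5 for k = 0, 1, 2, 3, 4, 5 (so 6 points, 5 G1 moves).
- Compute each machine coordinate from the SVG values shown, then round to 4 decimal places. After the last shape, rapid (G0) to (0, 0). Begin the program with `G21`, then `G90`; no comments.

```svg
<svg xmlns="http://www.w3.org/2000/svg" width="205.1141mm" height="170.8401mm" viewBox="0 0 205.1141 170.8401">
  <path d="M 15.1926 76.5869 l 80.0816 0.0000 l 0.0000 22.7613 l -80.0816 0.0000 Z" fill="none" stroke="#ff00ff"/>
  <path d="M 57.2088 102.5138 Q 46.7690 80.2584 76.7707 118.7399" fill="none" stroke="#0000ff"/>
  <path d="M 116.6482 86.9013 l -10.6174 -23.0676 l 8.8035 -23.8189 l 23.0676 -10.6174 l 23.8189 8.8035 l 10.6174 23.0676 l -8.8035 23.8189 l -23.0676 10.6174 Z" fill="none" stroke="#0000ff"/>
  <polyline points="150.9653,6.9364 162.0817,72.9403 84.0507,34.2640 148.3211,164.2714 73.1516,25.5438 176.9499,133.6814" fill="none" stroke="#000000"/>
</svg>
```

G21
G90
G0 X15.1926 Y94.2532
M3 S823
G01 X95.2742 Y94.2532 F588
G01 X95.2742 Y71.4919
G01 X15.1926 Y71.4919
G01 X15.1926 Y94.2532
M5
G0 X57.2088 Y68.3263
M3 S530
G01 X54.6505 Y74.7990 F1325
G01 X55.3276 Y76.4127
G01 X59.2400 Y73.1675
G01 X66.3877 Y65.0633
G01 X76.7707 Y52.1002
M5
G0 X116.6482 Y83.9388
M3 S530
G01 X106.0308 Y107.0064 F1325
G01 X114.8343 Y130.8253
G01 X137.9019 Y141.4427
G01 X161.7208 Y132.6392
G01 X172.3382 Y109.5716
G01 X163.5347 Y85.7527
G01 X140.4671 Y75.1353
G01 X116.6482 Y83.9388
M5
G0 X150.9653 Y163.9037
M3 S372
G01 X162.0817 Y97.8998 F2931
G01 X84.0507 Y136.5761
G01 X148.3211 Y6.5687
G01 X73.1516 Y145.2963
G01 X176.9499 Y37.1587
M5
G0 X0.0000 Y0.0000

viewBox `0 0 205.1141 170.8401` with mm width/height → 1 unit = 1 mm. Flip: y_m = 170.8401 − y_svg.

**Shape 1** — `<path>` rectangle, stroke `#ff00ff` → cut (S823, F588). Machine vertices: (15.1926,94.2532) → (95.2742,94.2532) → (95.2742,71.4919) → (15.1926,71.4919) → (15.1926,94.2532). Closed: final G1 returns to the first vertex.

**Shape 2** — `<path>` quadratic bezier, stroke `#0000ff` → score (S530, F1325). Control points (SVG): P0=(57.2088,102.5138), P1=(46.7690,80.2584), P2=(76.7707,118.7399); sampled at t=k/5. Machine vertices: (57.2088,68.3263) → (54.6505,74.7990) → (55.3276,76.4127) → (59.2400,73.1675) → (66.3877,65.0633) → (76.7707,52.1002). Open path.

**Shape 3** — `<path>` regular polygon, stroke `#0000ff` → score (S530, F1325). Machine vertices: (116.6482,83.9388) → (106.0308,107.0064) → (114.8343,130.8253) → (137.9019,141.4427) → (161.7208,132.6392) → (172.3382,109.5716) → (163.5347,85.7527) → (140.4671,75.1353) → (116.6482,83.9388). Closed: final G1 returns to the first vertex.

**Shape 4** — `<polyline>` open polyline, stroke `#000000` → engrave (S372, F2931). Machine vertices: (150.9653,163.9037) → (162.0817,97.8998) → (84.0507,136.5761) → (148.3211,6.5687) → (73.1516,145.2963) → (176.9499,37.1587). Open path.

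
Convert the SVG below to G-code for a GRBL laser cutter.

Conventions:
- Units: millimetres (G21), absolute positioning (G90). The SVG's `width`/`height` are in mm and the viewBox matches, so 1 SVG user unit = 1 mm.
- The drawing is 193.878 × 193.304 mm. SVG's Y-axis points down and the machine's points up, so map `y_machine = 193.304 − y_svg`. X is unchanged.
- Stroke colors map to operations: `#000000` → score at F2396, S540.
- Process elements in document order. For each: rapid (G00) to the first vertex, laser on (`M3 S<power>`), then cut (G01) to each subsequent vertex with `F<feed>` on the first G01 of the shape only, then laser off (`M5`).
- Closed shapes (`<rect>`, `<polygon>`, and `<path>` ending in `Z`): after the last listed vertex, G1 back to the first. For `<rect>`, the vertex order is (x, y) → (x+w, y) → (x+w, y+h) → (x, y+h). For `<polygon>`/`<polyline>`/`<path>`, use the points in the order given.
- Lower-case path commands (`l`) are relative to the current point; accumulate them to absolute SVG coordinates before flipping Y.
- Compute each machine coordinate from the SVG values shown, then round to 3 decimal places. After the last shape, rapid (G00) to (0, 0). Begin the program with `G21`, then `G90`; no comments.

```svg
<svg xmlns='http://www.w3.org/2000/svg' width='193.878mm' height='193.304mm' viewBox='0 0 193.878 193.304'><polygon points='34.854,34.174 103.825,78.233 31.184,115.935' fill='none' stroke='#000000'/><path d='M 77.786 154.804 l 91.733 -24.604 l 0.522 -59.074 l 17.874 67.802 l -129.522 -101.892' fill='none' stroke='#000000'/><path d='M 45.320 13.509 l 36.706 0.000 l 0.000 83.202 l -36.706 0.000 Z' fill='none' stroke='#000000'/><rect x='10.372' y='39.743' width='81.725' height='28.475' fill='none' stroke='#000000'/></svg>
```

G21
G90
G00 X34.854 Y159.130
M3 S540
G01 X103.825 Y115.071 F2396
G01 X31.184 Y77.369
G01 X34.854 Y159.130
M5
G00 X77.786 Y38.500
M3 S540
G01 X169.519 Y63.104 F2396
G01 X170.041 Y122.178
G01 X187.915 Y54.376
G01 X58.393 Y156.268
M5
G00 X45.320 Y179.795
M3 S540
G01 X82.026 Y179.795 F2396
G01 X82.026 Y96.593
G01 X45.320 Y96.593
G01 X45.320 Y179.795
M5
G00 X10.372 Y153.561
M3 S540
G01 X92.097 Y153.561 F2396
G01 X92.097 Y125.086
G01 X10.372 Y125.086
G01 X10.372 Y153.561
M5
G00 X0.000 Y0.000

Since the viewBox matches the mm dimensions, user units are millimetres directly. The only transform is the Y-flip y_m = 193.304 − y_svg.

Shape 1 is a regular polygon drawn with `<polygon>`. Its stroke #000000 means score at S540, F2396. After flipping Y the toolpath is (34.854,159.130) → (103.825,115.071) → (31.184,77.369) → (34.854,159.130), returning to the start.

Shape 2 is a open polyline drawn with `<path>`. Its stroke #000000 means score at S540, F2396. After flipping Y the toolpath is (77.786,38.500) → (169.519,63.104) → (170.041,122.178) → (187.915,54.376) → (58.393,156.268).

Shape 3 is a rectangle drawn with `<path>`. Its stroke #000000 means score at S540, F2396. After flipping Y the toolpath is (45.320,179.795) → (82.026,179.795) → (82.026,96.593) → (45.320,96.593) → (45.320,179.795), returning to the start.

Shape 4 is a rectangle drawn with `<rect>`. Its stroke #000000 means score at S540, F2396. After flipping Y the toolpath is (10.372,153.561) → (92.097,153.561) → (92.097,125.086) → (10.372,125.086) → (10.372,153.561), returning to the start.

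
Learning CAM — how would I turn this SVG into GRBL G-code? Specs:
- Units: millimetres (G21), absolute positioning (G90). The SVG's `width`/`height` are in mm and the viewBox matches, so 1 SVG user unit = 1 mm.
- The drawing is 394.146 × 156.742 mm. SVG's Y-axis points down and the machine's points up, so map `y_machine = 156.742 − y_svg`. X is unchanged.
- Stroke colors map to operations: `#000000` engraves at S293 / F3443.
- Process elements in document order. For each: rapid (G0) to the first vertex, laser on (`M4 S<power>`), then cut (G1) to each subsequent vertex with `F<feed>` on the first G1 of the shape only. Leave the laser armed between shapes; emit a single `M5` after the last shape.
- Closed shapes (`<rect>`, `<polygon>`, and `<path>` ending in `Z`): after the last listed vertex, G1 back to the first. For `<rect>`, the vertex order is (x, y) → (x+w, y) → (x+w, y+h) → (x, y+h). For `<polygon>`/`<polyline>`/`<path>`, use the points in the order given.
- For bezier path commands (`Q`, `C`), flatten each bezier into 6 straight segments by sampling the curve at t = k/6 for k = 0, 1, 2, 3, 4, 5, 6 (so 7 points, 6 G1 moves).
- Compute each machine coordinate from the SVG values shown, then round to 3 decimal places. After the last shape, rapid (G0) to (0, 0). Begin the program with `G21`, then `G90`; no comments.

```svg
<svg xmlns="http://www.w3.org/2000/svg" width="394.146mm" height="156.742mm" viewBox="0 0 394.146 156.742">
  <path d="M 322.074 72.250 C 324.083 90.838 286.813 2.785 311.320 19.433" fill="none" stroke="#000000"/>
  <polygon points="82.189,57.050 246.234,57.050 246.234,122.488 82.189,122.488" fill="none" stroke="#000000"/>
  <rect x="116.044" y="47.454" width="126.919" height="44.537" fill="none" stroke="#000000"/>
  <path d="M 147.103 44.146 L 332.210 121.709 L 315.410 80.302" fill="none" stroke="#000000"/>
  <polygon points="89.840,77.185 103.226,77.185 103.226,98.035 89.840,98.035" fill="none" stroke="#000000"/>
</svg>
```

G21
G90
G0 X322.074 Y84.492
M4 S293
G1 X320.273 Y83.106 F3443
G1 X314.733 Y93.624
G1 X308.260 Y110.173
G1 X303.663 Y126.884
G1 X303.747 Y137.886
G1 X311.320 Y137.309
G0 X82.189 Y99.692
M4 S293
G1 X246.234 Y99.692 F3443
G1 X246.234 Y34.254
G1 X82.189 Y34.254
G1 X82.189 Y99.692
G0 X116.044 Y109.288
M4 S293
G1 X242.963 Y109.288 F3443
G1 X242.963 Y64.751
G1 X116.044 Y64.751
G1 X116.044 Y109.288
G0 X147.103 Y112.596
M4 S293
G1 X332.210 Y35.033 F3443
G1 X315.410 Y76.440
G0 X89.840 Y79.557
M4 S293
G1 X103.226 Y79.557 F3443
G1 X103.226 Y58.707
G1 X89.840 Y58.707
G1 X89.840 Y79.557
M5
G0 X0.000 Y0.000

Since the viewBox matches the mm dimensions, user units are millimetres directly. The only transform is the Y-flip y_m = 156.742 − y_svg.

Shape 1 is a cubic bezier drawn with `<path>`. Its stroke #000000 means engrave at S293, F3443. After flipping Y the toolpath is (322.074,84.492) → (320.273,83.106) → (314.733,93.624) → (308.260,110.173) → (303.663,126.884) → (303.747,137.886) → (311.320,137.309).

Shape 2 is a rectangle drawn with `<polygon>`. Its stroke #000000 means engrave at S293, F3443. After flipping Y the toolpath is (82.189,99.692) → (246.234,99.692) → (246.234,34.254) → (82.189,34.254) → (82.189,99.692), returning to the start.

Shape 3 is a rectangle drawn with `<rect>`. Its stroke #000000 means engrave at S293, F3443. After flipping Y the toolpath is (116.044,109.288) → (242.963,109.288) → (242.963,64.751) → (116.044,64.751) → (116.044,109.288), returning to the start.

Shape 4 is a open polyline drawn with `<path>`. Its stroke #000000 means engrave at S293, F3443. After flipping Y the toolpath is (147.103,112.596) → (332.210,35.033) → (315.410,76.440).

Shape 5 is a rectangle drawn with `<polygon>`. Its stroke #000000 means engrave at S293, F3443. After flipping Y the toolpath is (89.840,79.557) → (103.226,79.557) → (103.226,58.707) → (89.840,58.707) → (89.840,79.557), returning to the start.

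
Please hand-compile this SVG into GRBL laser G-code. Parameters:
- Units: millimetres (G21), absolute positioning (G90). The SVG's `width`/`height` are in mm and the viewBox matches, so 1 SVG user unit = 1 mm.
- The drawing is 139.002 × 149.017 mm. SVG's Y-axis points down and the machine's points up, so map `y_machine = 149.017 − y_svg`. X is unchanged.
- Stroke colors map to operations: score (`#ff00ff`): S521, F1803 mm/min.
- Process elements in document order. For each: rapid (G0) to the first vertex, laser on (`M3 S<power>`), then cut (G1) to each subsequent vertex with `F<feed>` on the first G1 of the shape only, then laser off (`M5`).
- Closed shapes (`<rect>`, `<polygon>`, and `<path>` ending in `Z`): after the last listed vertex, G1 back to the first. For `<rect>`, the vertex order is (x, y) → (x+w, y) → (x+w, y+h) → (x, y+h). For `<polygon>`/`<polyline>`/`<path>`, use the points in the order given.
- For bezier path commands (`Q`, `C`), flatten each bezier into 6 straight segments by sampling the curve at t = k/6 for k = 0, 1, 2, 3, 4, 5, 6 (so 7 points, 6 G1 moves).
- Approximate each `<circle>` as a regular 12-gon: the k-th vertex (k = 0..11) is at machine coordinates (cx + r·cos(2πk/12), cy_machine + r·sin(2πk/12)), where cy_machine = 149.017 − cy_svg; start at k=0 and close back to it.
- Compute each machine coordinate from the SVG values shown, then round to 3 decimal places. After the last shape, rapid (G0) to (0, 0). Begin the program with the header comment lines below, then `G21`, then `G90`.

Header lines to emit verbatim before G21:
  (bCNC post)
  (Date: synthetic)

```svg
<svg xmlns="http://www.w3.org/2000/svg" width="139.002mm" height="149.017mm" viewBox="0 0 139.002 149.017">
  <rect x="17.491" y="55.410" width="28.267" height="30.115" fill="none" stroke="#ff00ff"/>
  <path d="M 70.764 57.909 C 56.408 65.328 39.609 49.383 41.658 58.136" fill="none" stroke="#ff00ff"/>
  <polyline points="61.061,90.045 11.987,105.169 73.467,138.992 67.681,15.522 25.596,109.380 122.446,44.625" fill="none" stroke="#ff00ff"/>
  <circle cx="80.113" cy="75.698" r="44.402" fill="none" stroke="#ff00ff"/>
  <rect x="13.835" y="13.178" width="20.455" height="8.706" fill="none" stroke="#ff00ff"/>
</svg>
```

1 u = 1 mm; y_m = 149.017 − y.

[1] `<rect>` rectangle, #ff00ff→score S521 F1803: (17.491,93.607) → (45.758,93.607) → (45.758,63.492) → (17.491,63.492) → (17.491,93.607) (closed)

[2] `<path>` cubic bezier, #ff00ff→score S521 F1803: (70.764,91.108) → (63.481,89.123) → (56.382,89.697) → (50.059,91.495) → (45.103,93.181) → (42.106,93.422) → (41.658,90.881)

[3] `<polyline>` open polyline, #ff00ff→score S521 F1803: (61.061,58.972) → (11.987,43.848) → (73.467,10.025) → (67.681,133.495) → (25.596,39.637) → (122.446,104.392)

[4] `<circle>` circle, #ff00ff→score S521 F1803: (124.515,73.319) → (118.566,95.520) → (102.314,111.772) → (80.113,117.721) → (57.912,111.772) → (41.660,95.520) → (35.711,73.319) → (41.660,51.118) → (57.912,34.866) → (80.113,28.917) → (102.314,34.866) → (118.566,51.118) → (124.515,73.319) (closed)

[5] `<rect>` rectangle, #ff00ff→score S521 F1803: (13.835,135.839) → (34.290,135.839) → (34.290,127.133) → (13.835,127.133) → (13.835,135.839) (closed)

(bCNC post)
(Date: synthetic)
G21
G90
G0 X17.491 Y93.607
M3 S521
G1 X45.758 Y93.607 F1803
G1 X45.758 Y63.492
G1 X17.491 Y63.492
G1 X17.491 Y93.607
M5
G0 X70.764 Y91.108
M3 S521
G1 X63.481 Y89.123 F1803
G1 X56.382 Y89.697
G1 X50.059 Y91.495
G1 X45.103 Y93.181
G1 X42.106 Y93.422
G1 X41.658 Y90.881
M5
G0 X61.061 Y58.972
M3 S521
G1 X11.987 Y43.848 F1803
G1 X73.467 Y10.025
G1 X67.681 Y133.495
G1 X25.596 Y39.637
G1 X122.446 Y104.392
M5
G0 X124.515 Y73.319
M3 S521
G1 X118.566 Y95.520 F1803
G1 X102.314 Y111.772
G1 X80.113 Y117.721
G1 X57.912 Y111.772
G1 X41.660 Y95.520
G1 X35.711 Y73.319
G1 X41.660 Y51.118
G1 X57.912 Y34.866
G1 X80.113 Y28.917
G1 X102.314 Y34.866
G1 X118.566 Y51.118
G1 X124.515 Y73.319
M5
G0 X13.835 Y135.839
M3 S521
G1 X34.290 Y135.839 F1803
G1 X34.290 Y127.133
G1 X13.835 Y127.133
G1 X13.835 Y135.839
M5
G0 X0.000 Y0.000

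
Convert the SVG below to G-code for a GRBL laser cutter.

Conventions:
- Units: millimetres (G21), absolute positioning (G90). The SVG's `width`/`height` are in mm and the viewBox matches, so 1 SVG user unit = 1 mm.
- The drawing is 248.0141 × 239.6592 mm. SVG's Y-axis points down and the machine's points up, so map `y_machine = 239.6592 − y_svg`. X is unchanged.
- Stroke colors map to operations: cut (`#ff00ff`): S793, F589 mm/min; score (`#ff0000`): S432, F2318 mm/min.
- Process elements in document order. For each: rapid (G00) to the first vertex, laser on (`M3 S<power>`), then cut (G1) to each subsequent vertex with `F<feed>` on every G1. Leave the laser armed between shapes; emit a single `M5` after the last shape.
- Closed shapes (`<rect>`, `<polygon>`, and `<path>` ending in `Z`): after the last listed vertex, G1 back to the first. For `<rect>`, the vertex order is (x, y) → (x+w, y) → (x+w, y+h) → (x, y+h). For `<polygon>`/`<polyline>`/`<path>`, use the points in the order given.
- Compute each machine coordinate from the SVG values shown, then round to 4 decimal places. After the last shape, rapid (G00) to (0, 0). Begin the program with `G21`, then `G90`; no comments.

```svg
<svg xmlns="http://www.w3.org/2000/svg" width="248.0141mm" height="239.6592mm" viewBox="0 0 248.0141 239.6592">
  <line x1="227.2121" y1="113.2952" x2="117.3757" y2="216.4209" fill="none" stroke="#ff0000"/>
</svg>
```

G21
G90
G00 X227.2121 Y126.3640
M3 S432
G1 X117.3757 Y23.2383 F2318
M5
G00 X0.0000 Y0.0000

1 u = 1 mm; y_m = 239.6592 − y.

[1] `<line>` line segment, #ff0000→score S432 F2318: (227.2121,126.3640) → (117.3757,23.2383)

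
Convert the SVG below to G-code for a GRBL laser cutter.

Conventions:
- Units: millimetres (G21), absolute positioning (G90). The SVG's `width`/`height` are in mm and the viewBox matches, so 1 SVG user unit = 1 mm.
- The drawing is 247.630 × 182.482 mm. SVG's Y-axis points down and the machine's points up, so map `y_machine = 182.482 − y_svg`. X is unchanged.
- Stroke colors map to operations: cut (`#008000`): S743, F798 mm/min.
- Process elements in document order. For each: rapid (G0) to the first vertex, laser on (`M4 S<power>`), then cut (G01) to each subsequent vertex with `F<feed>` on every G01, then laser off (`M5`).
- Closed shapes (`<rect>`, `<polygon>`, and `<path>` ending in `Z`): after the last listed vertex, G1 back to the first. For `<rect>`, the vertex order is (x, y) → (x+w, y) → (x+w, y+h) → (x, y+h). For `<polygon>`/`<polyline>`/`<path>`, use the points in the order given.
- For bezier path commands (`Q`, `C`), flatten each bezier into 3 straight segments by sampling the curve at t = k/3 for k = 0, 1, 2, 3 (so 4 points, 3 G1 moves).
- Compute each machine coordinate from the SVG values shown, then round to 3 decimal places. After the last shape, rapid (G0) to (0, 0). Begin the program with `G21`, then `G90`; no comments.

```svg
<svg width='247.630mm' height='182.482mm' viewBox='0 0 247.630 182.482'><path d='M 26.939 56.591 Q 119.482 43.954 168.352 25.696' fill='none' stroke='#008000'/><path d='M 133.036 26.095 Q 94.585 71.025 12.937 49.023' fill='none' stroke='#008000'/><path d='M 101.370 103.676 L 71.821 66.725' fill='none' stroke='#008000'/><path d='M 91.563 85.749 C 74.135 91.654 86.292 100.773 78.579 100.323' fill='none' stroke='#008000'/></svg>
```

1 u = 1 mm; y_m = 182.482 − y.

[1] `<path>` quadratic bezier, #008000→cut S743 F798: (26.939,125.891) → (83.782,134.940) → (130.919,145.239) → (168.352,156.786)

[2] `<path>` quadratic bezier, #008000→cut S743 F798: (133.036,156.387) → (102.602,133.871) → (62.569,126.228) → (12.937,133.459)

[3] `<path>` line segment, #008000→cut S743 F798: (101.370,78.806) → (71.821,115.757)

[4] `<path>` cubic bezier, #008000→cut S743 F798: (91.563,96.733) → (82.165,90.230) → (81.500,84.425) → (78.579,82.159)

G21
G90
G0 X26.939 Y125.891
M4 S743
G01 X83.782 Y134.940 F798
G01 X130.919 Y145.239 F798
G01 X168.352 Y156.786 F798
M5
G0 X133.036 Y156.387
M4 S743
G01 X102.602 Y133.871 F798
G01 X62.569 Y126.228 F798
G01 X12.937 Y133.459 F798
M5
G0 X101.370 Y78.806
M4 S743
G01 X71.821 Y115.757 F798
M5
G0 X91.563 Y96.733
M4 S743
G01 X82.165 Y90.230 F798
G01 X81.500 Y84.425 F798
G01 X78.579 Y82.159 F798
M5
G0 X0.000 Y0.000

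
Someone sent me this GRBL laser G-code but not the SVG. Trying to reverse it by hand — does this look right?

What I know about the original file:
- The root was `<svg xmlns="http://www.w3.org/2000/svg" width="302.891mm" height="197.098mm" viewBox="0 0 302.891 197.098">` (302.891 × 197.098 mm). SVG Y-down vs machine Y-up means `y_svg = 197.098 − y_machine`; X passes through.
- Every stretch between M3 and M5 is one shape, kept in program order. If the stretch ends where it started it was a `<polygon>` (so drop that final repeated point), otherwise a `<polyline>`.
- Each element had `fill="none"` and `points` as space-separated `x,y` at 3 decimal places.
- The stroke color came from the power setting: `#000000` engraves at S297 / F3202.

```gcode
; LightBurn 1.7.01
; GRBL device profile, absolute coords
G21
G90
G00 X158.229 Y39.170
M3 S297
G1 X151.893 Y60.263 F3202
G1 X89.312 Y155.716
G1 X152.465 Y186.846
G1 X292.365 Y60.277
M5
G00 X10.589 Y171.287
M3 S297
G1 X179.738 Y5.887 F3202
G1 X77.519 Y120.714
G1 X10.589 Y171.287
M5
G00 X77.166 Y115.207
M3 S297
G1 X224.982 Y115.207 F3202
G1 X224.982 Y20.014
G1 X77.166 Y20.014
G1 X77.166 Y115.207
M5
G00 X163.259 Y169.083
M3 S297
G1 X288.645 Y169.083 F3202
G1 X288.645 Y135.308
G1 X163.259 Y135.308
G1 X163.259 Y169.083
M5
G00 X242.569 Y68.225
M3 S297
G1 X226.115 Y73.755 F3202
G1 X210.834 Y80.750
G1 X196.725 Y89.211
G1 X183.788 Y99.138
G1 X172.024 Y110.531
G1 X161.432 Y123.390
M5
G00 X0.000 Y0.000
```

<svg xmlns="http://www.w3.org/2000/svg" width="302.891mm" height="197.098mm" viewBox="0 0 302.891 197.098">
  <polyline points="158.229,157.928 151.893,136.835 89.312,41.382 152.465,10.252 292.365,136.821" fill="none" stroke="#000000"/>
  <polygon points="10.589,25.811 179.738,191.211 77.519,76.384" fill="none" stroke="#000000"/>
  <polygon points="77.166,81.891 224.982,81.891 224.982,177.084 77.166,177.084" fill="none" stroke="#000000"/>
  <polygon points="163.259,28.015 288.645,28.015 288.645,61.790 163.259,61.790" fill="none" stroke="#000000"/>
  <polyline points="242.569,128.873 226.115,123.343 210.834,116.348 196.725,107.887 183.788,97.960 172.024,86.567 161.432,73.708" fill="none" stroke="#000000"/>
</svg>

y_svg = 197.098 − y_m. Every run uses S297, so all elements get stroke `#000000` (engrave).

[1] open run; points: 158.229,157.928 151.893,136.835 89.312,41.382 152.465,10.252 292.365,136.821

[2] closed run; points: 10.589,25.811 179.738,191.211 77.519,76.384

[3] closed run; points: 77.166,81.891 224.982,81.891 224.982,177.084 77.166,177.084

[4] closed run; points: 163.259,28.015 288.645,28.015 288.645,61.790 163.259,61.790

[5] open run; points: 242.569,128.873 226.115,123.343 210.834,116.348 196.725,107.887 183.788,97.960 172.024,86.567 161.432,73.708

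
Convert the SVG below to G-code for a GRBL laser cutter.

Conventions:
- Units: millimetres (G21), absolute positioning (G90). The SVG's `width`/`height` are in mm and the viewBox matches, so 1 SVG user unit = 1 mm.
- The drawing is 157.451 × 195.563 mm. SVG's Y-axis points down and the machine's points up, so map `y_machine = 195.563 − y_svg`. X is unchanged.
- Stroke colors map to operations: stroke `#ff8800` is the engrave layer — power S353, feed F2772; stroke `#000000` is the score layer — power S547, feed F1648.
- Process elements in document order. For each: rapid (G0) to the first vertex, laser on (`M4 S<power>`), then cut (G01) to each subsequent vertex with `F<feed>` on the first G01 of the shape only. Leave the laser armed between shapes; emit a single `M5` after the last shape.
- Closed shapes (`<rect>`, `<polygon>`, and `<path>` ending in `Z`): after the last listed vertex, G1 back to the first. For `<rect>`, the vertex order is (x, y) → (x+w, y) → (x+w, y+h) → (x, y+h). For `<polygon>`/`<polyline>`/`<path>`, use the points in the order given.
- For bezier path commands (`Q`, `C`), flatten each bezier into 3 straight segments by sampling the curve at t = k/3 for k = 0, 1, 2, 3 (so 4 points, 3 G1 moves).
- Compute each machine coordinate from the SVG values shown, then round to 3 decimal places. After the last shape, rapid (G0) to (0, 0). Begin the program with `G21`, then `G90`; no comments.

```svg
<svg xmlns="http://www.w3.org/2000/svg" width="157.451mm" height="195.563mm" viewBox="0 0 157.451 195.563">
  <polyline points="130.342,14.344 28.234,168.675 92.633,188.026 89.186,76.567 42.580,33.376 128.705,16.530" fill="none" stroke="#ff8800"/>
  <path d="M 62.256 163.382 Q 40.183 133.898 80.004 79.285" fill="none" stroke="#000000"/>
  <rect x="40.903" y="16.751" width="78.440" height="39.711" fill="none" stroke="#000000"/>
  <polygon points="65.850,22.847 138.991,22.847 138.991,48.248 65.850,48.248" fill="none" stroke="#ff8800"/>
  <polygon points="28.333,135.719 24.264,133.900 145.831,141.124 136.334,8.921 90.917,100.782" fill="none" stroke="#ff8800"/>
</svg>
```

G21
G90
G0 X130.342 Y181.219
M4 S353
G01 X28.234 Y26.888 F2772
G01 X92.633 Y7.537
G01 X89.186 Y118.996
G01 X42.580 Y162.187
G01 X128.705 Y179.033
G0 X62.256 Y32.181
M4 S547
G01 X54.418 Y54.629 F1648
G01 X60.334 Y82.661
G01 X80.004 Y116.278
G0 X40.903 Y178.812
M4 S547
G01 X119.343 Y178.812 F1648
G01 X119.343 Y139.101
G01 X40.903 Y139.101
G01 X40.903 Y178.812
G0 X65.850 Y172.716
M4 S353
G01 X138.991 Y172.716 F2772
G01 X138.991 Y147.315
G01 X65.850 Y147.315
G01 X65.850 Y172.716
G0 X28.333 Y59.844
M4 S353
G01 X24.264 Y61.663 F2772
G01 X145.831 Y54.439
G01 X136.334 Y186.642
G01 X90.917 Y94.781
G01 X28.333 Y59.844
M5
G0 X0.000 Y0.000

1 u = 1 mm; y_m = 195.563 − y.

[1] `<polyline>` open polyline, #ff8800→engrave S353 F2772: (130.342,181.219) → (28.234,26.888) → (92.633,7.537) → (89.186,118.996) → (42.580,162.187) → (128.705,179.033)

[2] `<path>` quadratic bezier, #000000→score S547 F1648: (62.256,32.181) → (54.418,54.629) → (60.334,82.661) → (80.004,116.278)

[3] `<rect>` rectangle, #000000→score S547 F1648: (40.903,178.812) → (119.343,178.812) → (119.343,139.101) → (40.903,139.101) → (40.903,178.812) (closed)

[4] `<polygon>` rectangle, #ff8800→engrave S353 F2772: (65.850,172.716) → (138.991,172.716) → (138.991,147.315) → (65.850,147.315) → (65.850,172.716) (closed)

[5] `<polygon>` closed polygon, #ff8800→engrave S353 F2772: (28.333,59.844) → (24.264,61.663) → (145.831,54.439) → (136.334,186.642) → (90.917,94.781) → (28.333,59.844) (closed)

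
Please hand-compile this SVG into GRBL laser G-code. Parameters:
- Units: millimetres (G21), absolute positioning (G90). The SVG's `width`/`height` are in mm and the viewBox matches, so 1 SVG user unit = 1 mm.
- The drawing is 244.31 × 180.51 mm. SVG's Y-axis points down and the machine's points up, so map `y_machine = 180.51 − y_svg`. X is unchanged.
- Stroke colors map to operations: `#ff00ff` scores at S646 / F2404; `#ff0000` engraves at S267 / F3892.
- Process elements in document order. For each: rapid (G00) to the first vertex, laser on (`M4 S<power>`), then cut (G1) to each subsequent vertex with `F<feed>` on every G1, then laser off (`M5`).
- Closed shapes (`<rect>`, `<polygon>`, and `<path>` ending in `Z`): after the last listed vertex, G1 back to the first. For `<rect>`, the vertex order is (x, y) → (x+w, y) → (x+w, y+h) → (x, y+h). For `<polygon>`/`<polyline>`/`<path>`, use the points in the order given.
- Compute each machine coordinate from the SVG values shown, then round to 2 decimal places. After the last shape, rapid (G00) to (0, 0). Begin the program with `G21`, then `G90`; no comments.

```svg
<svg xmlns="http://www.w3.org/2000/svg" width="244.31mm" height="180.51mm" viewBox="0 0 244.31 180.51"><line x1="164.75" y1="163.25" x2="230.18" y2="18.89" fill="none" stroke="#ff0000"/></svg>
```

G21
G90
G00 X164.75 Y17.26
M4 S267
G1 X230.18 Y161.62 F3892
M5
G00 X0.00 Y0.00

Since the viewBox matches the mm dimensions, user units are millimetres directly. The only transform is the Y-flip y_m = 180.51 − y_svg.

Shape 1 is a line segment drawn with `<line>`. Its stroke #ff0000 means engrave at S267, F3892. After flipping Y the toolpath is (164.75,17.26) → (230.18,161.62).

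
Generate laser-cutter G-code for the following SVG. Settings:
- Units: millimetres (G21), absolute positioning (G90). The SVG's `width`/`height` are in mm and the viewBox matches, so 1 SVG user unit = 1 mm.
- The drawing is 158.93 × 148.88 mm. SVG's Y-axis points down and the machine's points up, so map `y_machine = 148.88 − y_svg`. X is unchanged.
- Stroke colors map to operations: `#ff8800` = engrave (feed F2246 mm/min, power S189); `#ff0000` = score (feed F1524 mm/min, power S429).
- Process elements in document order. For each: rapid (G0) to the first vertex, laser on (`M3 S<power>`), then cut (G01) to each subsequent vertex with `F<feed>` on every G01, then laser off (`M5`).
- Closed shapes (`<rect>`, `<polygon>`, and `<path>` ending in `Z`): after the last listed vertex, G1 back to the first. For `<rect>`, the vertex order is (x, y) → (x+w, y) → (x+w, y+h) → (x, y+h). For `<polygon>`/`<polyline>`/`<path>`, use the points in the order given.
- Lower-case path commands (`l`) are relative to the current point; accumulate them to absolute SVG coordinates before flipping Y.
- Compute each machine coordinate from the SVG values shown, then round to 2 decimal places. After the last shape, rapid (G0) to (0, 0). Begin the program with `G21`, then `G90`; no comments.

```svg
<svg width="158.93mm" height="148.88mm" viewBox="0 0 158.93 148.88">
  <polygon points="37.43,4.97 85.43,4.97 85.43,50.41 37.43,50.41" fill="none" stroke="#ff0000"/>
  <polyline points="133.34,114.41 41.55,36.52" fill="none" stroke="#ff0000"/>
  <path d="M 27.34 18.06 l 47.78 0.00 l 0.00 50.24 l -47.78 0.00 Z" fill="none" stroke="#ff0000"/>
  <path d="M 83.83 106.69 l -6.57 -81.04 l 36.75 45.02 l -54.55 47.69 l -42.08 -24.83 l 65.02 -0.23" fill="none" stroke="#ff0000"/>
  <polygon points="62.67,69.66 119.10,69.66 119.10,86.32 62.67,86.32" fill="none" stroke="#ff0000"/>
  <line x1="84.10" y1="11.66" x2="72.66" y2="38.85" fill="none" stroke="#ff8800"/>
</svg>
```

G21
G90
G0 X37.43 Y143.91
M3 S429
G01 X85.43 Y143.91 F1524
G01 X85.43 Y98.47 F1524
G01 X37.43 Y98.47 F1524
G01 X37.43 Y143.91 F1524
M5
G0 X133.34 Y34.47
M3 S429
G01 X41.55 Y112.36 F1524
M5
G0 X27.34 Y130.82
M3 S429
G01 X75.12 Y130.82 F1524
G01 X75.12 Y80.58 F1524
G01 X27.34 Y80.58 F1524
G01 X27.34 Y130.82 F1524
M5
G0 X83.83 Y42.19
M3 S429
G01 X77.26 Y123.23 F1524
G01 X114.01 Y78.21 F1524
G01 X59.46 Y30.52 F1524
G01 X17.38 Y55.35 F1524
G01 X82.40 Y55.58 F1524
M5
G0 X62.67 Y79.22
M3 S429
G01 X119.10 Y79.22 F1524
G01 X119.10 Y62.56 F1524
G01 X62.67 Y62.56 F1524
G01 X62.67 Y79.22 F1524
M5
G0 X84.10 Y137.22
M3 S189
G01 X72.66 Y110.03 F2246
M5
G0 X0.00 Y0.00

Since the viewBox matches the mm dimensions, user units are millimetres directly. The only transform is the Y-flip y_m = 148.88 − y_svg.

Shape 1 is a rectangle drawn with `<polygon>`. Its stroke #ff0000 means score at S429, F1524. After flipping Y the toolpath is (37.43,143.91) → (85.43,143.91) → (85.43,98.47) → (37.43,98.47) → (37.43,143.91), returning to the start.

Shape 2 is a line segment drawn with `<polyline>`. Its stroke #ff0000 means score at S429, F1524. After flipping Y the toolpath is (133.34,34.47) → (41.55,112.36).

Shape 3 is a rectangle drawn with `<path>`. Its stroke #ff0000 means score at S429, F1524. After flipping Y the toolpath is (27.34,130.82) → (75.12,130.82) → (75.12,80.58) → (27.34,80.58) → (27.34,130.82), returning to the start.

Shape 4 is a open polyline drawn with `<path>`. Its stroke #ff0000 means score at S429, F1524. After flipping Y the toolpath is (83.83,42.19) → (77.26,123.23) → (114.01,78.21) → (59.46,30.52) → (17.38,55.35) → (82.40,55.58).

Shape 5 is a rectangle drawn with `<polygon>`. Its stroke #ff0000 means score at S429, F1524. After flipping Y the toolpath is (62.67,79.22) → (119.10,79.22) → (119.10,62.56) → (62.67,62.56) → (62.67,79.22), returning to the start.

Shape 6 is a line segment drawn with `<line>`. Its stroke #ff8800 means engrave at S189, F2246. After flipping Y the toolpath is (84.10,137.22) → (72.66,110.03).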